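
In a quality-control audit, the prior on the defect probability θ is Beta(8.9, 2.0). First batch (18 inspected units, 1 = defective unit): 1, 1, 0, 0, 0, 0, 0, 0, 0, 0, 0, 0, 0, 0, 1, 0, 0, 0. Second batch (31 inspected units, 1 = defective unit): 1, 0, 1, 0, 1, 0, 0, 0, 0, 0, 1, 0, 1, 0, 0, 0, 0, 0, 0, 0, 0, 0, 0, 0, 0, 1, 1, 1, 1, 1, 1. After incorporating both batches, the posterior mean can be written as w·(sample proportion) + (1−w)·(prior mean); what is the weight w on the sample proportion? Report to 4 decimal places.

0.8180

The Beta prior is conjugate to a Binomial/Bernoulli likelihood; the update adds successes to α and failures to β.
Total number of inspected units: n = 18 + 31 = 49.
Posterior mean = (α₀+k)/(α₀+β₀+n) = [n/(α₀+β₀+n)]·(k/n) + [(α₀+β₀)/(α₀+β₀+n)]·α₀/(α₀+β₀), so only n and the prior enter the weight.
The weight on the data is w = n/(α₀+β₀+n) = 49/(8.9+2.0+49) = 49/59.9 = 0.8180.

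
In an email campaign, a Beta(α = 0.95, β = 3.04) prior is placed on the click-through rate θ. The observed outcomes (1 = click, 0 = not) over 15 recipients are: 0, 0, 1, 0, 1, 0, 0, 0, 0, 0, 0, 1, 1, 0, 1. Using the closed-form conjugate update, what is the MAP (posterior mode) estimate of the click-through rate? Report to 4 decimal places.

0.2913

The Beta prior is conjugate to a Binomial/Bernoulli likelihood; the update adds successes to α and failures to β.
Posterior: Beta(α+k, β+n−k) = Beta(0.95+5, 3.04+10) = Beta(5.95, 13.04).
Mode of Beta(a,b) for a,b>1 is (a−1)/(a+b−2) = 4.95/16.99 = 0.2913.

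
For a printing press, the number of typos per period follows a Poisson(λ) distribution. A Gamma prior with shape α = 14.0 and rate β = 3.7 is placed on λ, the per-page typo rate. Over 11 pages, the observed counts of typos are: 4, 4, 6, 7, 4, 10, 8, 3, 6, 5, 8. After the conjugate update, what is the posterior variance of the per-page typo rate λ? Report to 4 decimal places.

0.3656

With a Gamma(shape α, rate β) prior, the Poisson likelihood is conjugate: the posterior is Gamma(α + ΣXᵢ, β + n).
Sum of counts S = 65 over n = 11 pages.
Posterior: Gamma(α+S, β+n) = Gamma(14.0+65, 3.7+11) = Gamma(79.0, 14.7).
Var = α/β² = 79.0/14.7² = 0.3656.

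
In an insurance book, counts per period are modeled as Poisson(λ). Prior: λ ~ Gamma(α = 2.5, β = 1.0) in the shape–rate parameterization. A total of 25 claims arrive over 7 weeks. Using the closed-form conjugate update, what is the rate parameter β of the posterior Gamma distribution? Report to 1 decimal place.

8.0

With a Gamma(shape α, rate β) prior, the Poisson likelihood is conjugate: the posterior is Gamma(α + ΣXᵢ, β + n).
Posterior: Gamma(α+S, β+n) = Gamma(2.5+25, 1.0+7) = Gamma(27.5, 8.0).
Posterior β = 8.0.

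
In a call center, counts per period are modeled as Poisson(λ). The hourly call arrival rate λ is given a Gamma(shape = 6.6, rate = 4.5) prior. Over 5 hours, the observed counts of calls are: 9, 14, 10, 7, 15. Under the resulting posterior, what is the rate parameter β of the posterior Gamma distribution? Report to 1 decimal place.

With a Gamma(shape α, rate β) prior, the Poisson likelihood is conjugate: the posterior is Gamma(α + ΣXᵢ, β + n).
Sum of counts S = 55 over n = 5 hours.
Posterior: Gamma(α+S, β+n) = Gamma(6.6+55, 4.5+5) = Gamma(61.6, 9.5).
Posterior β = 9.5.

9.5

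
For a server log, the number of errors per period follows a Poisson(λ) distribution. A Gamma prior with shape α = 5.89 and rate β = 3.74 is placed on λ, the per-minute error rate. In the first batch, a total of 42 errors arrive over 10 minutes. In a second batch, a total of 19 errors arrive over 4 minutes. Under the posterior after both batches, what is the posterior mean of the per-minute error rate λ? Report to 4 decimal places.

3.7706

With a Gamma(shape α, rate β) prior, the Poisson likelihood is conjugate: the posterior is Gamma(α + ΣXᵢ, β + n).
After batch 1: Gamma(α+S, β+n) = Gamma(5.89+42, 3.74+10) = Gamma(47.89, 13.74).
After batch 2: Gamma(α+S, β+n) = Gamma(47.89+19, 13.74+4) = Gamma(66.89, 17.74).
Posterior mean = α/β = 66.89/17.74 = 3.7706.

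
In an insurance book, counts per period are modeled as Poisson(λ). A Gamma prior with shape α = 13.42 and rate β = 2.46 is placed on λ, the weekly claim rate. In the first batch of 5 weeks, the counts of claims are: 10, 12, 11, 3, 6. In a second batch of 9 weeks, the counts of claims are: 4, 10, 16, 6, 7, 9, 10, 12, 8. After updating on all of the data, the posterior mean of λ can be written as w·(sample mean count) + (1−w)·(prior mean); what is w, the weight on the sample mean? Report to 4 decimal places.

With a Gamma(shape α, rate β) prior, the Poisson likelihood is conjugate: the posterior is Gamma(α + ΣXᵢ, β + n).
Total number of weeks: n = 5 + 9 = 14.
Posterior mean = (α₀+S)/(β₀+n) = [n/(β₀+n)]·(S/n) + [β₀/(β₀+n)]·(α₀/β₀), so only n and β₀ enter the weight.
Weight on data w = n/(β₀+n) = 14/(2.46+14) = 14/16.46 = 0.8505.

0.8505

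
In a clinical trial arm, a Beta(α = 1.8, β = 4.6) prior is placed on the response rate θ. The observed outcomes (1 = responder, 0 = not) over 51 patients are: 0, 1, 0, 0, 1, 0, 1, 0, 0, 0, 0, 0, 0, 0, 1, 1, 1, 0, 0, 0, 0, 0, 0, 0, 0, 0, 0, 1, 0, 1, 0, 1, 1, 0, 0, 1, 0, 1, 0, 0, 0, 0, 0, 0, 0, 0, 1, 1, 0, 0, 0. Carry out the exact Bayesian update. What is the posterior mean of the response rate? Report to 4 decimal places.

0.2753

The Beta prior is conjugate to a Binomial/Bernoulli likelihood; the update adds successes to α and failures to β.
Posterior: Beta(α+k, β+n−k) = Beta(1.8+14, 4.6+37) = Beta(15.8, 41.6).
Posterior mean = α/(α+β) = 15.8/57.4 = 0.2753.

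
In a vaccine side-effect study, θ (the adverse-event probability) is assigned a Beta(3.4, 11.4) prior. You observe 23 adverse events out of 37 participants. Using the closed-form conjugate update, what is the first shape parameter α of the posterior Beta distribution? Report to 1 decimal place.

26.4

The Beta prior is conjugate to a Binomial/Bernoulli likelihood; the update adds successes to α and failures to β.
Posterior: Beta(α+k, β+n−k) = Beta(3.4+23, 11.4+14) = Beta(26.4, 25.4).
Posterior α = 26.4.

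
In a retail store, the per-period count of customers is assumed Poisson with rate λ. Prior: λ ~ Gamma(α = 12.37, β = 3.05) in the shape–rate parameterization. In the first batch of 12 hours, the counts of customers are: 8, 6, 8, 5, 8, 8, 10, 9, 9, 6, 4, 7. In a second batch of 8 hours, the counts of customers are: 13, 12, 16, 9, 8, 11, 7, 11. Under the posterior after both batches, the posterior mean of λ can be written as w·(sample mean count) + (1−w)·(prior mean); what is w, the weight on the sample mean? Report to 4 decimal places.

0.8677

With a Gamma(shape α, rate β) prior, the Poisson likelihood is conjugate: the posterior is Gamma(α + ΣXᵢ, β + n).
Total number of hours: n = 12 + 8 = 20.
Posterior mean = (α₀+S)/(β₀+n) = [n/(β₀+n)]·(S/n) + [β₀/(β₀+n)]·(α₀/β₀), so only n and β₀ enter the weight.
Weight on data w = n/(β₀+n) = 20/(3.05+20) = 20/23.05 = 0.8677.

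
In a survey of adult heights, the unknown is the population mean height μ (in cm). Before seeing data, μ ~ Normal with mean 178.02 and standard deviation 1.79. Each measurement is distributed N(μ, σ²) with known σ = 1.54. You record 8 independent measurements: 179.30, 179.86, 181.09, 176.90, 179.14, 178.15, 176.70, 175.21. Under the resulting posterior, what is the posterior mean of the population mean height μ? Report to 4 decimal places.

For Normal data with known variance σ², a Normal(μ₀, σ₀²) prior on μ is conjugate. Posterior precision = 1/σ₀² + n/σ²; posterior mean is the precision-weighted average of μ₀ and x̄.
Σxᵢ = 179.30 + 179.86 + 181.09 + 176.90 + 179.14 + 178.15 + 176.70 + 175.21 = 1426.35, so n·x̄ = 1426.35.
σ₀² = 1.79² = 3.2041, σ² = 1.54² = 2.3716; σ² + n·σ₀² = 2.3716 + 8·3.2041 = 28.0044.
Posterior mean = (μ₀/σ₀² + n·x̄/σ²)/(1/σ₀² + n/σ²) = (σ²·μ₀ + σ₀²·n·x̄)/(σ² + n·σ₀²) = (2.3716·178.02 + 3.2041·1426.35)/28.0044 = 4992.360267/28.0044 = 178.2706.

178.2706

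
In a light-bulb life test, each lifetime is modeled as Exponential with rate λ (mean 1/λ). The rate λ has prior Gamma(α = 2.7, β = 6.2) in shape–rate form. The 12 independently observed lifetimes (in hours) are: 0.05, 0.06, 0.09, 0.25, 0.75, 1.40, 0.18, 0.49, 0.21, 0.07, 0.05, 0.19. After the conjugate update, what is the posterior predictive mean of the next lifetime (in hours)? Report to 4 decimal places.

With a Gamma(shape α, rate β) prior on the exponential rate λ, the posterior after n observations with total T = Σxᵢ is Gamma(α+n, β+T).
Sum of observations T = 3.79 hours; n = 12.
Posterior: Gamma(2.7+12, 6.2+3.79) = Gamma(14.7, 9.99).
The predictive distribution for the next observation is Lomax; its mean is β/(α−1) = 9.99/13.7 = 0.7292.

0.7292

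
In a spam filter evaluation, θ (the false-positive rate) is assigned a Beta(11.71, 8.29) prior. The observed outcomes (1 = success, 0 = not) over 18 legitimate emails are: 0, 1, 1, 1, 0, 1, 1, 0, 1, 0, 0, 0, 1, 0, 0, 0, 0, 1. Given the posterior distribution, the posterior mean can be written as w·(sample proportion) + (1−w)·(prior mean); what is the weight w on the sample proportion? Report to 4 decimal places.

The Beta prior is conjugate to a Binomial/Bernoulli likelihood; the update adds successes to α and failures to β.
Posterior mean = (α₀+k)/(α₀+β₀+n) = [n/(α₀+β₀+n)]·(k/n) + [(α₀+β₀)/(α₀+β₀+n)]·α₀/(α₀+β₀), so only n and the prior enter the weight.
The weight on the data is w = n/(α₀+β₀+n) = 18/(11.71+8.29+18) = 18/38.00 = 0.4737.

0.4737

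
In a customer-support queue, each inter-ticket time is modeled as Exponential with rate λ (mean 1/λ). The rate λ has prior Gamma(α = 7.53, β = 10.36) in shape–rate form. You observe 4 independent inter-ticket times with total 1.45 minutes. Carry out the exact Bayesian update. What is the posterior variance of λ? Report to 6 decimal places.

With a Gamma(shape α, rate β) prior on the exponential rate λ, the posterior after n observations with total T = Σxᵢ is Gamma(α+n, β+T).
Posterior: Gamma(7.53+4, 10.36+1.45) = Gamma(11.53, 11.81).
Var = α/β² = 0.082666.

0.082666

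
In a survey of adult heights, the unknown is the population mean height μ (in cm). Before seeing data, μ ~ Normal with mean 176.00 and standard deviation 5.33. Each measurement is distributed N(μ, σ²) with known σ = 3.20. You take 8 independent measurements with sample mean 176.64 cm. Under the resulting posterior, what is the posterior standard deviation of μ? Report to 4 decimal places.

1.1067

For Normal data with known variance σ², a Normal(μ₀, σ₀²) prior on μ is conjugate. Posterior precision = 1/σ₀² + n/σ²; posterior mean is the precision-weighted average of μ₀ and x̄.
σ₀² = 5.33² = 28.4089, σ² = 3.20² = 10.24; σ² + n·σ₀² = 10.24 + 8·28.4089 = 237.5112.
Posterior precision = 1/σ₀² + n/σ² = 1/28.4089 + 8/10.24 = (σ² + n·σ₀²)/(σ₀²σ²) = 237.5112/(28.4089·10.24); posterior variance σₙ² = σ₀²σ²/(σ² + n·σ₀²) = 28.4089·10.24/237.5112 = 1.224814.
Posterior SD = √σₙ² = √(28.4089·10.24/237.5112) = 1.1067.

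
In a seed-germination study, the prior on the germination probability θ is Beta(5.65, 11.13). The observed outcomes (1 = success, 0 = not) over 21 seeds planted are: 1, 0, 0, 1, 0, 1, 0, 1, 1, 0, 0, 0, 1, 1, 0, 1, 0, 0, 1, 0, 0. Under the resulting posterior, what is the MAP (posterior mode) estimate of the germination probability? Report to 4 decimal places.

0.3815

The Beta prior is conjugate to a Binomial/Bernoulli likelihood; the update adds successes to α and failures to β.
Posterior: Beta(α+k, β+n−k) = Beta(5.65+9, 11.13+12) = Beta(14.65, 23.13).
Mode of Beta(a,b) for a,b>1 is (a−1)/(a+b−2) = 13.65/35.78 = 0.3815.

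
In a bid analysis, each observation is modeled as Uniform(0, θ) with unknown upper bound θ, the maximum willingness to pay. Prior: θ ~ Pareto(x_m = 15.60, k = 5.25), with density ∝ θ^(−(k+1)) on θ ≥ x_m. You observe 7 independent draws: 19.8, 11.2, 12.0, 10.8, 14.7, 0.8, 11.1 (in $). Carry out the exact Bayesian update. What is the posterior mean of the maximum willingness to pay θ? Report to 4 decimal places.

21.5600

A Pareto(scale x_m, shape k) prior on the upper bound θ of Uniform(0, θ) is conjugate: posterior is Pareto(max(x_m, max xᵢ), k + n).
Sample maximum = 19.8; prior scale x_m = 15.60 → posterior scale = max = 19.80.
Posterior shape = 5.25 + 7 = 12.25.
E[θ|data] = k·x_m/(k−1) = 12.25·19.80/11.25 = 21.5600.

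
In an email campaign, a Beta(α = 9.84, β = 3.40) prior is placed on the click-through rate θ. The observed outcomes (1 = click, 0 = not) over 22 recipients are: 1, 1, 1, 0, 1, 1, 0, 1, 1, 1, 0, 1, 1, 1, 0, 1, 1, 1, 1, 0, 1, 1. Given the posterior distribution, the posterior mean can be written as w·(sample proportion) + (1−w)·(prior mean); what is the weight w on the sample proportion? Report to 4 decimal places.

The Beta prior is conjugate to a Binomial/Bernoulli likelihood; the update adds successes to α and failures to β.
Posterior mean = (α₀+k)/(α₀+β₀+n) = [n/(α₀+β₀+n)]·(k/n) + [(α₀+β₀)/(α₀+β₀+n)]·α₀/(α₀+β₀), so only n and the prior enter the weight.
The weight on the data is w = n/(α₀+β₀+n) = 22/(9.84+3.40+22) = 22/35.24 = 0.6243.

0.6243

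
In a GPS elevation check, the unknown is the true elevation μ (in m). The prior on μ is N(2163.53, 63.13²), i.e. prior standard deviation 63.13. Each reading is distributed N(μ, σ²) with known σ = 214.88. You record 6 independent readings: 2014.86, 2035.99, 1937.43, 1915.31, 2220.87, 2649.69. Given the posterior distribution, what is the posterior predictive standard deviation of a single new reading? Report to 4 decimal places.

220.9051

For Normal data with known variance σ², a Normal(μ₀, σ₀²) prior on μ is conjugate. Posterior precision = 1/σ₀² + n/σ²; posterior mean is the precision-weighted average of μ₀ and x̄.
σ₀² = 63.13² = 3985.3969, σ² = 214.88² = 46173.4144; σ² + n·σ₀² = 46173.4144 + 6·3985.3969 = 70085.7958.
Posterior precision = 1/σ₀² + n/σ² = 1/3985.3969 + 6/46173.4144 = (σ² + n·σ₀²)/(σ₀²σ²) = 70085.7958/(3985.3969·46173.4144); posterior variance σₙ² = σ₀²σ²/(σ² + n·σ₀²) = 3985.3969·46173.4144/70085.7958 = 2625.630208.
Predictive variance for one new observation = σₙ² + σ² = 3985.3969·46173.4144/70085.7958 + 46173.4144 = σ²·(σ₀² + 70085.7958)/70085.7958 = 46173.4144·74071.1927/70085.7958 = 48799.044608; SD = √(46173.4144·74071.1927/70085.7958) = 220.9051.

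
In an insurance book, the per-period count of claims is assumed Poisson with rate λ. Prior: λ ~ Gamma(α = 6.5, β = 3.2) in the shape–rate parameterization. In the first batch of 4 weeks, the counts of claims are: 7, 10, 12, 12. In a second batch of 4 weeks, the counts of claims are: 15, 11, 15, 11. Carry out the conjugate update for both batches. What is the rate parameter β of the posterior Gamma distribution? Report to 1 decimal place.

With a Gamma(shape α, rate β) prior, the Poisson likelihood is conjugate: the posterior is Gamma(α + ΣXᵢ, β + n).
Batch 1: sum of counts S = 41 over n = 4 weeks.
After batch 1: Gamma(α+S, β+n) = Gamma(6.5+41, 3.2+4) = Gamma(47.5, 7.2).
Batch 2: sum of counts S = 52 over n = 4 weeks.
After batch 2: Gamma(α+S, β+n) = Gamma(47.5+52, 7.2+4) = Gamma(99.5, 11.2).
Posterior β = 11.2.

11.2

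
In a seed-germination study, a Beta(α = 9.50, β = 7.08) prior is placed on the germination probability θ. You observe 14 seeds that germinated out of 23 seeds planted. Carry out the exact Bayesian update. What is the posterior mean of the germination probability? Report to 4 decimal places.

The Beta prior is conjugate to a Binomial/Bernoulli likelihood; the update adds successes to α and failures to β.
Posterior: Beta(α+k, β+n−k) = Beta(9.50+14, 7.08+9) = Beta(23.50, 16.08).
Posterior mean = α/(α+β) = 23.50/39.58 = 0.5937.

0.5937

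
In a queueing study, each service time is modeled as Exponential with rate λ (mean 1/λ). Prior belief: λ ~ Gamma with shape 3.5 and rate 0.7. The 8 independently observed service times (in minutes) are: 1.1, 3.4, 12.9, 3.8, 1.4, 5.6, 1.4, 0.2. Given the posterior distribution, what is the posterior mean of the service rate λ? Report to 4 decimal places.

With a Gamma(shape α, rate β) prior on the exponential rate λ, the posterior after n observations with total T = Σxᵢ is Gamma(α+n, β+T).
Sum of observations T = 29.8 minutes; n = 8.
Posterior: Gamma(3.5+8, 0.7+29.8) = Gamma(11.5, 30.5).
Posterior mean of λ = α/β = 11.5/30.5 = 0.3770.

0.3770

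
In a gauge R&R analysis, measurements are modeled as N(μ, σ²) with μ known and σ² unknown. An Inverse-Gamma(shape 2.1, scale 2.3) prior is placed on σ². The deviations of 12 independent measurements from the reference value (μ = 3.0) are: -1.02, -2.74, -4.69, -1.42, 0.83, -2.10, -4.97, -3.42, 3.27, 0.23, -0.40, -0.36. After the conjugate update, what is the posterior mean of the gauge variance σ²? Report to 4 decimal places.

6.3163

With known mean μ and an Inverse-Gamma(α, β) prior on σ², the Normal likelihood is conjugate: posterior is Inv-Gamma(α + n/2, β + Σ(xᵢ−μ)²/2).
Σ(xᵢ−μ)² = (-1.02)² + (-2.74)² + (-4.69)² + (-1.42)² + (0.83)² + (-2.10)² + (-4.97)² + (-3.42)² + (3.27)² + (0.23)² + (-0.40)² + (-0.36)² = 85.0921.
Posterior: Inv-Gamma(2.1 + 12/2, 2.3 + 85.0921/2) = Inv-Gamma(8.10, 44.84605).
E[σ²|data] = β/(α−1) = 44.84605/7.10 = 6.3163.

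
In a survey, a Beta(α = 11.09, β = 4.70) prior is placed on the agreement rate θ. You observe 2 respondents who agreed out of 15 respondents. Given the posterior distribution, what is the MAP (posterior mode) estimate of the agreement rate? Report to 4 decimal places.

0.4199

The Beta prior is conjugate to a Binomial/Bernoulli likelihood; the update adds successes to α and failures to β.
Posterior: Beta(α+k, β+n−k) = Beta(11.09+2, 4.70+13) = Beta(13.09, 17.70).
Mode of Beta(a,b) for a,b>1 is (a−1)/(a+b−2) = 12.09/28.79 = 0.4199.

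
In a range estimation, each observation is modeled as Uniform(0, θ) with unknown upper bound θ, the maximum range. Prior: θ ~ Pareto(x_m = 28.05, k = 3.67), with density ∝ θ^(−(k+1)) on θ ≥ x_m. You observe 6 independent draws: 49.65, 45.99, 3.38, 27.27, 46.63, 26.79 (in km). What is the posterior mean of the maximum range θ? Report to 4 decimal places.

A Pareto(scale x_m, shape k) prior on the upper bound θ of Uniform(0, θ) is conjugate: posterior is Pareto(max(x_m, max xᵢ), k + n).
Sample maximum = 49.65; prior scale x_m = 28.05 → posterior scale = max = 49.65.
Posterior shape = 3.67 + 6 = 9.67.
E[θ|data] = k·x_m/(k−1) = 9.67·49.65/8.67 = 55.3766.

55.3766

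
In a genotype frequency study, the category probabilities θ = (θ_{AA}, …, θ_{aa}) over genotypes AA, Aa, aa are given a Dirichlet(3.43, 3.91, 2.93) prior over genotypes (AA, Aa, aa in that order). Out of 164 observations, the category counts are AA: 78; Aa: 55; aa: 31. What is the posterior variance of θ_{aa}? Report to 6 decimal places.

The Dirichlet prior is conjugate to the Multinomial likelihood: each posterior αⱼ = prior αⱼ + observed count nⱼ.
Posterior concentration: (81.43, 58.91, 33.93), total = 174.27.
Var[θ_j] = α_j(Σα−α_j)/((Σα)²(Σα+1)) = 33.93·140.34/(174.27²·175.27) = 0.000895.

0.000895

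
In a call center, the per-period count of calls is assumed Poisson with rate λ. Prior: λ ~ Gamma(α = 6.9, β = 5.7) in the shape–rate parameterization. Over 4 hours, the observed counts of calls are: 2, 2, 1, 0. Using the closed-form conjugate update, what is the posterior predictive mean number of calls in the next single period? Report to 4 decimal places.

With a Gamma(shape α, rate β) prior, the Poisson likelihood is conjugate: the posterior is Gamma(α + ΣXᵢ, β + n).
Sum of counts S = 5 over n = 4 hours.
Posterior: Gamma(α+S, β+n) = Gamma(6.9+5, 5.7+4) = Gamma(11.9, 9.7).
The predictive distribution for one future period is NegBinom with mean α/β = 1.2268.

1.2268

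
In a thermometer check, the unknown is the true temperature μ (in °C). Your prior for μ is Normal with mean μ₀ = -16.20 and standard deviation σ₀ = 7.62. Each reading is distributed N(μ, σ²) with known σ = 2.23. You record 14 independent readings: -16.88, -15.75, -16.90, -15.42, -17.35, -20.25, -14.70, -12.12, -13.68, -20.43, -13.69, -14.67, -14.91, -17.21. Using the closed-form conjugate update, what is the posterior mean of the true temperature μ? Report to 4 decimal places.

-15.9984

For Normal data with known variance σ², a Normal(μ₀, σ₀²) prior on μ is conjugate. Posterior precision = 1/σ₀² + n/σ²; posterior mean is the precision-weighted average of μ₀ and x̄.
Σxᵢ = (-16.88) + (-15.75) + (-16.90) + (-15.42) + (-17.35) + (-20.25) + (-14.70) + (-12.12) + (-13.68) + (-20.43) + (-13.69) + (-14.67) + (-14.91) + (-17.21) = -223.96, so n·x̄ = -223.96.
σ₀² = 7.62² = 58.0644, σ² = 2.23² = 4.9729; σ² + n·σ₀² = 4.9729 + 14·58.0644 = 817.8745.
Posterior mean = (μ₀/σ₀² + n·x̄/σ²)/(1/σ₀² + n/σ²) = (σ²·μ₀ + σ₀²·n·x̄)/(σ² + n·σ₀²) = (4.9729·(-16.20) + 58.0644·(-223.96))/817.8745 = -13084.664004/817.8745 = -15.9984.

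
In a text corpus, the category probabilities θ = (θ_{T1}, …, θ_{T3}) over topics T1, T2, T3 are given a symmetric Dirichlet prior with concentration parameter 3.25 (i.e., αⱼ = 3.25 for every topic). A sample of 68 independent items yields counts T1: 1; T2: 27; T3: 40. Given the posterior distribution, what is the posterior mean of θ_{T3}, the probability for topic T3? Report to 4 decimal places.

0.5563

The Dirichlet prior is conjugate to the Multinomial likelihood: each posterior αⱼ = prior αⱼ + observed count nⱼ.
Posterior concentration: (4.25, 30.25, 43.25), total = 77.75.
E[θ_{T3}|data] = α_{T3}/Σα = 43.25/77.75 = 0.5563.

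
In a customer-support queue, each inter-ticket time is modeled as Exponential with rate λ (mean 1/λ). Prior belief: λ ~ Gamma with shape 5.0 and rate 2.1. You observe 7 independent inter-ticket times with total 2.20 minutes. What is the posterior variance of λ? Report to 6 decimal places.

With a Gamma(shape α, rate β) prior on the exponential rate λ, the posterior after n observations with total T = Σxᵢ is Gamma(α+n, β+T).
Posterior: Gamma(5.0+7, 2.1+2.20) = Gamma(12.0, 4.30).
Var = α/β² = 0.648999.

0.648999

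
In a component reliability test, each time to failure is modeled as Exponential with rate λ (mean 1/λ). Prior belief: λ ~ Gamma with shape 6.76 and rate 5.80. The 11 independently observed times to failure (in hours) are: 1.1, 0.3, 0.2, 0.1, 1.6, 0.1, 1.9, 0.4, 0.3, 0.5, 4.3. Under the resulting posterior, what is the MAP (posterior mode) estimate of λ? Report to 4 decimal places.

With a Gamma(shape α, rate β) prior on the exponential rate λ, the posterior after n observations with total T = Σxᵢ is Gamma(α+n, β+T).
Sum of observations T = 10.8 hours; n = 11.
Posterior: Gamma(6.76+11, 5.80+10.8) = Gamma(17.76, 16.60).
Mode = (α−1)/β = 1.0096.

1.0096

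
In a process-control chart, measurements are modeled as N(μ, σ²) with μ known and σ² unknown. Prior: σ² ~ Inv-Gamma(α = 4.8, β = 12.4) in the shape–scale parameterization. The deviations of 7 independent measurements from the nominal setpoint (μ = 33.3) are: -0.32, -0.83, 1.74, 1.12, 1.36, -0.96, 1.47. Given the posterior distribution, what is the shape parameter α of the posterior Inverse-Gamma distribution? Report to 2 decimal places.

With known mean μ and an Inverse-Gamma(α, β) prior on σ², the Normal likelihood is conjugate: posterior is Inv-Gamma(α + n/2, β + Σ(xᵢ−μ)²/2).
Σ(xᵢ−μ)² = (-0.32)² + (-0.83)² + (1.74)² + (1.12)² + (1.36)² + (-0.96)² + (1.47)² = 10.0054.
Posterior: Inv-Gamma(4.8 + 7/2, 12.4 + 10.0054/2) = Inv-Gamma(8.30, 17.40270).
Posterior α = 8.30.

8.30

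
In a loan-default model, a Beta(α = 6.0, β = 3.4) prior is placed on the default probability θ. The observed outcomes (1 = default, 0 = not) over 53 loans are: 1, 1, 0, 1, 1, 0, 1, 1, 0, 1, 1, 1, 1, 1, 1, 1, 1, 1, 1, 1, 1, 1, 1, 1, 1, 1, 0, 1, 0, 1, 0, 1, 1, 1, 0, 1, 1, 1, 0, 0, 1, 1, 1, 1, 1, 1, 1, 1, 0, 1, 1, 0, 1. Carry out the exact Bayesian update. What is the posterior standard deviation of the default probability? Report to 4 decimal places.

0.0529

The Beta prior is conjugate to a Binomial/Bernoulli likelihood; the update adds successes to α and failures to β.
Posterior: Beta(α+k, β+n−k) = Beta(6.0+42, 3.4+11) = Beta(48.0, 14.4).
Var = αβ/((α+β)²(α+β+1)) = 48.0·14.4/(62.4²·63.4) = 0.00279992; SD = √0.00279992 = 0.0529.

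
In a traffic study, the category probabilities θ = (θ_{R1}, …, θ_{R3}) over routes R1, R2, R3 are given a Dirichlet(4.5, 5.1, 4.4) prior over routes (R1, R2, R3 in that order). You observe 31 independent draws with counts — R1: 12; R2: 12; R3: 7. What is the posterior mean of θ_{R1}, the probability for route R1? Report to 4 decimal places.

0.3667

The Dirichlet prior is conjugate to the Multinomial likelihood: each posterior αⱼ = prior αⱼ + observed count nⱼ.
Posterior concentration: (16.5, 17.1, 11.4), total = 45.0.
E[θ_{R1}|data] = α_{R1}/Σα = 16.5/45.0 = 0.3667.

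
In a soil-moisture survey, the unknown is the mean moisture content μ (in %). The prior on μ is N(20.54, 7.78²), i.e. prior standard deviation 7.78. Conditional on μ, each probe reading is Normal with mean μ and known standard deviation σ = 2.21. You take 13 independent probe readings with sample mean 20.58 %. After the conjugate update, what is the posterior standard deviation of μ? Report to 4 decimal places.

0.6111

For Normal data with known variance σ², a Normal(μ₀, σ₀²) prior on μ is conjugate. Posterior precision = 1/σ₀² + n/σ²; posterior mean is the precision-weighted average of μ₀ and x̄.
σ₀² = 7.78² = 60.5284, σ² = 2.21² = 4.8841; σ² + n·σ₀² = 4.8841 + 13·60.5284 = 791.7533.
Posterior precision = 1/σ₀² + n/σ² = 1/60.5284 + 13/4.8841 = (σ² + n·σ₀²)/(σ₀²σ²) = 791.7533/(60.5284·4.8841); posterior variance σₙ² = σ₀²σ²/(σ² + n·σ₀²) = 60.5284·4.8841/791.7533 = 0.373382.
Posterior SD = √σₙ² = √(60.5284·4.8841/791.7533) = 0.6111.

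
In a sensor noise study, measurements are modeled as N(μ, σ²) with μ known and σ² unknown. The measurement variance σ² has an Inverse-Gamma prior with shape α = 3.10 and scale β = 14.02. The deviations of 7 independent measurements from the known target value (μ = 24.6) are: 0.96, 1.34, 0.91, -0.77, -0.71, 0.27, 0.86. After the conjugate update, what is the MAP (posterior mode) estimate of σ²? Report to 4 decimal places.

2.2036

With known mean μ and an Inverse-Gamma(α, β) prior on σ², the Normal likelihood is conjugate: posterior is Inv-Gamma(α + n/2, β + Σ(xᵢ−μ)²/2).
Σ(xᵢ−μ)² = (0.96)² + (1.34)² + (0.91)² + (-0.77)² + (-0.71)² + (0.27)² + (0.86)² = 5.4548.
Posterior: Inv-Gamma(3.10 + 7/2, 14.02 + 5.4548/2) = Inv-Gamma(6.60, 16.74740).
Mode = β/(α+1) = 16.74740/7.60 = 2.2036.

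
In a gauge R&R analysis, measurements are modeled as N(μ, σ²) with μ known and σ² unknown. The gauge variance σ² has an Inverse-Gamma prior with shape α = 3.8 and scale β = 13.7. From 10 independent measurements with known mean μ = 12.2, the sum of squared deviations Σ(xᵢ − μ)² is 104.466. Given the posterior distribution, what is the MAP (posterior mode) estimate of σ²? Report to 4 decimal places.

6.7279

With known mean μ and an Inverse-Gamma(α, β) prior on σ², the Normal likelihood is conjugate: posterior is Inv-Gamma(α + n/2, β + Σ(xᵢ−μ)²/2).
Posterior: Inv-Gamma(3.8 + 10/2, 13.7 + 104.466/2) = Inv-Gamma(8.80, 65.9330).
Mode = β/(α+1) = 65.9330/9.80 = 6.7279.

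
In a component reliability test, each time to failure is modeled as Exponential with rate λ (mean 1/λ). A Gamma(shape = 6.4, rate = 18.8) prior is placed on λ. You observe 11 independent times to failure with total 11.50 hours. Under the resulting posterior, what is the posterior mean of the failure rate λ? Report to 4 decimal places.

0.5743

With a Gamma(shape α, rate β) prior on the exponential rate λ, the posterior after n observations with total T = Σxᵢ is Gamma(α+n, β+T).
Posterior: Gamma(6.4+11, 18.8+11.50) = Gamma(17.4, 30.30).
Posterior mean of λ = α/β = 17.4/30.30 = 0.5743.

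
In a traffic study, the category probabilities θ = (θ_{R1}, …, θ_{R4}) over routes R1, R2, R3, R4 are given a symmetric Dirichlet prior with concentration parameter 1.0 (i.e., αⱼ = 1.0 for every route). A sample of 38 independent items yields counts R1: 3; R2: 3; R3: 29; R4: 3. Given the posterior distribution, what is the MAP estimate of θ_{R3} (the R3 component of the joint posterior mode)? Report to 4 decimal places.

0.7632

The Dirichlet prior is conjugate to the Multinomial likelihood: each posterior αⱼ = prior αⱼ + observed count nⱼ.
Posterior concentration: (4.0, 4.0, 30.0, 4.0), total = 42.0.
Joint mode component: (α_{R3}−1)/(Σα−K) = 29.0/38.0 = 0.7632.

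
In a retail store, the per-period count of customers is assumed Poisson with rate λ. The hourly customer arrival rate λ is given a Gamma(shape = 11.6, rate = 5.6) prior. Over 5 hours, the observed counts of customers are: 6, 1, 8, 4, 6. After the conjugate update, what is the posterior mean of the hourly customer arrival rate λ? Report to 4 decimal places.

With a Gamma(shape α, rate β) prior, the Poisson likelihood is conjugate: the posterior is Gamma(α + ΣXᵢ, β + n).
Sum of counts S = 25 over n = 5 hours.
Posterior: Gamma(α+S, β+n) = Gamma(11.6+25, 5.6+5) = Gamma(36.6, 10.6).
Posterior mean = α/β = 36.6/10.6 = 3.4528.

3.4528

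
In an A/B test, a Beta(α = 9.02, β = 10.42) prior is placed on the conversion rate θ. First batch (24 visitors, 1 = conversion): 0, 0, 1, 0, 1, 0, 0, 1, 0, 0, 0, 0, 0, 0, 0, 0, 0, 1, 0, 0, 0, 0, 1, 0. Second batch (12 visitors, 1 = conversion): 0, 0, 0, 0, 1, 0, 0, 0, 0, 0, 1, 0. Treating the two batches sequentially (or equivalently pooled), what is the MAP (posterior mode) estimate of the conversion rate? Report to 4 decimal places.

The Beta prior is conjugate to a Binomial/Bernoulli likelihood; the update adds successes to α and failures to β.
After batch 1: Beta(9.02+5, 10.42+19) = Beta(14.02, 29.42).
After batch 2: Beta(14.02+2, 29.42+10) = Beta(16.02, 39.42).
Mode of Beta(a,b) for a,b>1 is (a−1)/(a+b−2) = 15.02/53.44 = 0.2811.

0.2811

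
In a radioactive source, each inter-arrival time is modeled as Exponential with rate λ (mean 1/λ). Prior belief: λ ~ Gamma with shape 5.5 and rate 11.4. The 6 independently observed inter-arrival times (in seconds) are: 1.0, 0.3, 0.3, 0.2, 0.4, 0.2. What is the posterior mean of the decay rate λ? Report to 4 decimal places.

With a Gamma(shape α, rate β) prior on the exponential rate λ, the posterior after n observations with total T = Σxᵢ is Gamma(α+n, β+T).
Sum of observations T = 2.4 seconds; n = 6.
Posterior: Gamma(5.5+6, 11.4+2.4) = Gamma(11.5, 13.8).
Posterior mean of λ = α/β = 11.5/13.8 = 0.8333.

0.8333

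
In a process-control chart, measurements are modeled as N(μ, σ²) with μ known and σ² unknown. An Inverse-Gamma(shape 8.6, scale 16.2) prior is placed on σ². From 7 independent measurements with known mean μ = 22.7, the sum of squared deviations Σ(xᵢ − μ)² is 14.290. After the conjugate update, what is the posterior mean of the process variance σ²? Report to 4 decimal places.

With known mean μ and an Inverse-Gamma(α, β) prior on σ², the Normal likelihood is conjugate: posterior is Inv-Gamma(α + n/2, β + Σ(xᵢ−μ)²/2).
Posterior: Inv-Gamma(8.6 + 7/2, 16.2 + 14.290/2) = Inv-Gamma(12.10, 23.3450).
E[σ²|data] = β/(α−1) = 23.3450/11.10 = 2.1032.

2.1032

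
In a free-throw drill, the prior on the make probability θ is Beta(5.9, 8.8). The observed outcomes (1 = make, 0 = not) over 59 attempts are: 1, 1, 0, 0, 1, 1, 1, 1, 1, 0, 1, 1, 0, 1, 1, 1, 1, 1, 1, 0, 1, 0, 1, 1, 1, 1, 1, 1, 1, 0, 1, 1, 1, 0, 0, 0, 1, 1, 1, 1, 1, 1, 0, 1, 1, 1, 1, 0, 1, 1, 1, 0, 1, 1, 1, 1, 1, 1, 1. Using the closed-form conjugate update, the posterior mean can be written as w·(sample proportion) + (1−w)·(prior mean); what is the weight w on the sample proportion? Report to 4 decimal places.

The Beta prior is conjugate to a Binomial/Bernoulli likelihood; the update adds successes to α and failures to β.
Posterior mean = (α₀+k)/(α₀+β₀+n) = [n/(α₀+β₀+n)]·(k/n) + [(α₀+β₀)/(α₀+β₀+n)]·α₀/(α₀+β₀), so only n and the prior enter the weight.
The weight on the data is w = n/(α₀+β₀+n) = 59/(5.9+8.8+59) = 59/73.7 = 0.8005.

0.8005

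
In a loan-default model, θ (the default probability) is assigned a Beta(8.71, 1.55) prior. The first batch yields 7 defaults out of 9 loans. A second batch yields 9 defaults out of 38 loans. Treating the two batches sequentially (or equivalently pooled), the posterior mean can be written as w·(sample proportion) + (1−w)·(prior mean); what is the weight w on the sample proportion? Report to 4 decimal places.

The Beta prior is conjugate to a Binomial/Bernoulli likelihood; the update adds successes to α and failures to β.
Total number of loans: n = 9 + 38 = 47.
Posterior mean = (α₀+k)/(α₀+β₀+n) = [n/(α₀+β₀+n)]·(k/n) + [(α₀+β₀)/(α₀+β₀+n)]·α₀/(α₀+β₀), so only n and the prior enter the weight.
The weight on the data is w = n/(α₀+β₀+n) = 47/(8.71+1.55+47) = 47/57.26 = 0.8208.

0.8208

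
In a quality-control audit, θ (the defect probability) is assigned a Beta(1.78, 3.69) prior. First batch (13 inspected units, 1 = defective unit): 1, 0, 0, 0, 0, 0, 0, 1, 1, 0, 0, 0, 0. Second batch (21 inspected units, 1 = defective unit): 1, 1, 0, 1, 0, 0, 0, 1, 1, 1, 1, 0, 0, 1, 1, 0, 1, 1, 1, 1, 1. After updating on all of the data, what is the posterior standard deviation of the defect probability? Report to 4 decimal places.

The Beta prior is conjugate to a Binomial/Bernoulli likelihood; the update adds successes to α and failures to β.
After batch 1: Beta(1.78+3, 3.69+10) = Beta(4.78, 13.69).
After batch 2: Beta(4.78+14, 13.69+7) = Beta(18.78, 20.69).
Var = αβ/((α+β)²(α+β+1)) = 18.78·20.69/(39.47²·40.47) = 0.00616295; SD = √0.00616295 = 0.0785.

0.0785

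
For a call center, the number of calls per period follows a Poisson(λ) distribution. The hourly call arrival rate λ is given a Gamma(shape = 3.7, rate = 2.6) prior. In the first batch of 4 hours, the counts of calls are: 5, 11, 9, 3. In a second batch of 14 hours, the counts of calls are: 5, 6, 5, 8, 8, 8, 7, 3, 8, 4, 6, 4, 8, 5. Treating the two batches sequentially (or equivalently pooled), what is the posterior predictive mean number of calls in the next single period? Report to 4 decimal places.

5.6650

With a Gamma(shape α, rate β) prior, the Poisson likelihood is conjugate: the posterior is Gamma(α + ΣXᵢ, β + n).
Batch 1: sum of counts S = 28 over n = 4 hours.
After batch 1: Gamma(α+S, β+n) = Gamma(3.7+28, 2.6+4) = Gamma(31.7, 6.6).
Batch 2: sum of counts S = 85 over n = 14 hours.
After batch 2: Gamma(α+S, β+n) = Gamma(31.7+85, 6.6+14) = Gamma(116.7, 20.6).
The predictive distribution for one future period is NegBinom with mean α/β = 5.6650.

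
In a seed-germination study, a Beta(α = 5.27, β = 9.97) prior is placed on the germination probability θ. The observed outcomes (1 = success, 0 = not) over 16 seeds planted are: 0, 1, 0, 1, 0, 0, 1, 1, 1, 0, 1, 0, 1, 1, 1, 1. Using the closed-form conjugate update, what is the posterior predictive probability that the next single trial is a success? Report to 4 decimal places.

0.4888

The Beta prior is conjugate to a Binomial/Bernoulli likelihood; the update adds successes to α and failures to β.
Posterior: Beta(α+k, β+n−k) = Beta(5.27+10, 9.97+6) = Beta(15.27, 15.97).
For a single future Bernoulli trial, P(success | data) = α/(α+β) = 0.4888.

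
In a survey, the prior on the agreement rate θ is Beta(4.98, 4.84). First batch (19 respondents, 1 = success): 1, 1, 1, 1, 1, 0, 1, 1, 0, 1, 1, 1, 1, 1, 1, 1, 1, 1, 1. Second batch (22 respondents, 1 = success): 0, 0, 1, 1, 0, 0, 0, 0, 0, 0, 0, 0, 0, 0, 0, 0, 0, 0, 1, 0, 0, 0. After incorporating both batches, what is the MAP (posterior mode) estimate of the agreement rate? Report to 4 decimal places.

0.4912

The Beta prior is conjugate to a Binomial/Bernoulli likelihood; the update adds successes to α and failures to β.
After batch 1: Beta(4.98+17, 4.84+2) = Beta(21.98, 6.84).
After batch 2: Beta(21.98+3, 6.84+19) = Beta(24.98, 25.84).
Mode of Beta(a,b) for a,b>1 is (a−1)/(a+b−2) = 23.98/48.82 = 0.4912.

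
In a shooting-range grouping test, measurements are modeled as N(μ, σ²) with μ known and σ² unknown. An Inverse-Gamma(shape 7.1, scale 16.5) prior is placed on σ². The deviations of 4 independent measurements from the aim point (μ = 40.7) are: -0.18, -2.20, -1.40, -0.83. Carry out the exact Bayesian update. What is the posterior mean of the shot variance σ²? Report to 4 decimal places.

2.5013

With known mean μ and an Inverse-Gamma(α, β) prior on σ², the Normal likelihood is conjugate: posterior is Inv-Gamma(α + n/2, β + Σ(xᵢ−μ)²/2).
Σ(xᵢ−μ)² = (-0.18)² + (-2.20)² + (-1.40)² + (-0.83)² = 7.5213.
Posterior: Inv-Gamma(7.1 + 4/2, 16.5 + 7.5213/2) = Inv-Gamma(9.10, 20.26065).
E[σ²|data] = β/(α−1) = 20.26065/8.10 = 2.5013.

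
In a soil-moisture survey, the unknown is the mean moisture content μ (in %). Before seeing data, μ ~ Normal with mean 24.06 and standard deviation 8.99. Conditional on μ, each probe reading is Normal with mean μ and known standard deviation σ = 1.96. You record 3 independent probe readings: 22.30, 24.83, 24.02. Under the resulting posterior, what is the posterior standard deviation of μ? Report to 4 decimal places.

For Normal data with known variance σ², a Normal(μ₀, σ₀²) prior on μ is conjugate. Posterior precision = 1/σ₀² + n/σ²; posterior mean is the precision-weighted average of μ₀ and x̄.
σ₀² = 8.99² = 80.8201, σ² = 1.96² = 3.8416; σ² + n·σ₀² = 3.8416 + 3·80.8201 = 246.3019.
Posterior precision = 1/σ₀² + n/σ² = 1/80.8201 + 3/3.8416 = (σ² + n·σ₀²)/(σ₀²σ²) = 246.3019/(80.8201·3.8416); posterior variance σₙ² = σ₀²σ²/(σ² + n·σ₀²) = 80.8201·3.8416/246.3019 = 1.260561.
Posterior SD = √σₙ² = √(80.8201·3.8416/246.3019) = 1.1227.

1.1227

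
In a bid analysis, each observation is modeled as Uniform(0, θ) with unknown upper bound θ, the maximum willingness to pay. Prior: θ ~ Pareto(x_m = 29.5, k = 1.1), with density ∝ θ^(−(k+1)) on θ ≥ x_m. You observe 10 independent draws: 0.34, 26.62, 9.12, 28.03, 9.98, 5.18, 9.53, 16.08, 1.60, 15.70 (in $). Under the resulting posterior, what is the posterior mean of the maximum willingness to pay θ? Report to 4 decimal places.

32.4208

A Pareto(scale x_m, shape k) prior on the upper bound θ of Uniform(0, θ) is conjugate: posterior is Pareto(max(x_m, max xᵢ), k + n).
Sample maximum = 28.03; prior scale x_m = 29.5 → posterior scale = max = 29.50.
Posterior shape = 1.1 + 10 = 11.1.
E[θ|data] = k·x_m/(k−1) = 11.1·29.50/10.1 = 32.4208.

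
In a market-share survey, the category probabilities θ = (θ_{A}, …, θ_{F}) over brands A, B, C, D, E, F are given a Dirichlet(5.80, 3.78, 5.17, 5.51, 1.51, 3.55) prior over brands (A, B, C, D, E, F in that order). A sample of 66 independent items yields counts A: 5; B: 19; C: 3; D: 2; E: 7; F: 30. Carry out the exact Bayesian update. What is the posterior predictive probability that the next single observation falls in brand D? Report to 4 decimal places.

0.0822

The Dirichlet prior is conjugate to the Multinomial likelihood: each posterior αⱼ = prior αⱼ + observed count nⱼ.
Posterior concentration: (10.80, 22.78, 8.17, 7.51, 8.51, 33.55), total = 91.32.
P(next = D | data) = α_{D}/Σα = 0.0822.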